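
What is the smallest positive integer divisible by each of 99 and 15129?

99 = 3² · 11; 15129 = 3² · 41²
max exponents: 3² · 11 · 41² = 166419

166419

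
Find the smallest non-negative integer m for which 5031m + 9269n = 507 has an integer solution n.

Euclid: 9269 = 1·5031 + 4238; 5031 = 1·4238 + 793; 4238 = 5·793 + 273; 793 = 2·273 + 247; 273 = 1·247 + 26; 247 = 9·26 + 13; 26 = 2·13 + 0 → gcd = 13; 507 = 13·39.
Back-substitution yields 5031·(339) + 9269·(-184) = 13, so one solution is m = 339·39 = 13221, n = -184·39 = -7176.
Solutions in m differ by 9269/13 = 713; the one in [0, 713) is 13221 mod 713 = 387.

387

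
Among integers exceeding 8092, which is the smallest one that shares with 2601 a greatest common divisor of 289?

2601 = 289·9. Any x with gcd(x, 2601) = 289 is a multiple of 289, say 289s, with s coprime to 9.
Need s > 8092/289, so s ≥ 29. First s ≥ 29 with gcd(s, 9) = 1 is s = 29. Thus x = 289·29 = 8381.

8381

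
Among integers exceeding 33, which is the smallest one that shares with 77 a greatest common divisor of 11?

77 = 11·7. Any a with gcd(a, 77) = 11 is a multiple of 11, say 11s, with s coprime to 7.
Need s > 33/11, so s ≥ 4. First s ≥ 4 with gcd(s, 7) = 1 is s = 4. Thus a = 11·4 = 44.

44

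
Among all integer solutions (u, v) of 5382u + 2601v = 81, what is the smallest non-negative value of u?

Reduce mod 2601: 5382u ≡ 81 (mod 2601). With g = gcd(5382, 2601) = 9 dividing 81, divide through: 598u ≡ 9 (mod 289).
Since gcd(598, 289) = 1, u ≡ 9·(598)⁻¹ ≡ 275 (mod 289). Smallest non-negative: 275.

275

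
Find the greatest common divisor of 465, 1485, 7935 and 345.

15

gcd(465, 1485): 1485 = 3·465 + 90; 465 = 5·90 + 15; 90 = 6·15 + 0 → 15
gcd(15, 7935): 7935 = 529·15 + 0 → 15
gcd(15, 345): 345 = 23·15 + 0 → 15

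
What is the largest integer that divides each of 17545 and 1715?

5

17545 = 5 · 11² · 29
1715 = 5 · 7³
Common: 5 = 5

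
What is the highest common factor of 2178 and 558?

2178 = 2 · 3² · 11²
558 = 2 · 3² · 31
Common: 2 · 3² = 18

18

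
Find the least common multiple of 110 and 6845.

150590

gcd first: 6845 = 62·110 + 25; 110 = 4·25 + 10; 25 = 2·10 + 5; 10 = 2·5 + 0 → gcd = 5
lcm = 110·6845/gcd = 752950/5 = 150590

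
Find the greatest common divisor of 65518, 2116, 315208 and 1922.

2

65518 = 2 · 17 · 41 · 47; 2116 = 2² · 23²; 315208 = 2³ · 31² · 41; 1922 = 2 · 31²
gcd takes min exponent of each prime: 2 = 2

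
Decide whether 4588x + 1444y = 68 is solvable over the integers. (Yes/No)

Yes

By Bézout, 4588x + 1444y = 68 has integer solutions iff gcd(4588, 1444) | 68.
Euclid: 4588 = 3·1444 + 256; 1444 = 5·256 + 164; 256 = 1·164 + 92; 164 = 1·92 + 72; 92 = 1·72 + 20; 72 = 3·20 + 12; 20 = 1·12 + 8; 12 = 1·8 + 4; 8 = 2·4 + 0. gcd = 4; 68 mod 4 = 0. Yes.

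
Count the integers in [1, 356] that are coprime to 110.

Prime factors of 110: 2, 5, 11. Count integers ≤ 356 divisible by none of them.
By inclusion–exclusion: 356 − ⌊356/2⌋ − ⌊356/5⌋ − ⌊356/11⌋ + ⌊356/10⌋ + ⌊356/22⌋ + ⌊356/55⌋ − ⌊356/110⌋ = 129.

129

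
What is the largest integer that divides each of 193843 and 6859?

1

193843 = 13² · 31 · 37
6859 = 19³
Common: 1 = 1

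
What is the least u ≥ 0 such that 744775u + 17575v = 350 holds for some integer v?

138

Reduce mod 17575: 744775u ≡ 350 (mod 17575). With g = gcd(744775, 17575) = 25 dividing 350, divide through: 29791u ≡ 14 (mod 703).
Since gcd(29791, 703) = 1, u ≡ 14·(29791)⁻¹ ≡ 138 (mod 703). Smallest non-negative: 138.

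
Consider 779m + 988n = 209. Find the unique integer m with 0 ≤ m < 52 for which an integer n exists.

Reduce mod 988: 779m ≡ 209 (mod 988). With g = gcd(779, 988) = 19 dividing 209, divide through: 41m ≡ 11 (mod 52).
Since gcd(41, 52) = 1, m ≡ 11·(41)⁻¹ ≡ 51 (mod 52). Smallest non-negative: 51.

51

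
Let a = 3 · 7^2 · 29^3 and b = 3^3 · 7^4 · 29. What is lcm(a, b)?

1581065703

max exponent per prime: 3^3 · 7^4 · 29^3 = 1581065703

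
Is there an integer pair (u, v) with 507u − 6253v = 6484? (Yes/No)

No

By Bézout, 507u − 6253v = 6484 has integer solutions iff gcd(507, 6253) | 6484.
Euclid: 6253 = 12·507 + 169; 507 = 3·169 + 0. gcd = 169; 6484 mod 169 = 62. No.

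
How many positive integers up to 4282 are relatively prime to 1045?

2950

Prime factors of 1045: 5, 11, 19. Count integers ≤ 4282 divisible by none of them.
By inclusion–exclusion: 4282 − ⌊4282/5⌋ − ⌊4282/11⌋ − ⌊4282/19⌋ + ⌊4282/55⌋ + ⌊4282/95⌋ + ⌊4282/209⌋ − ⌊4282/1045⌋ = 2950.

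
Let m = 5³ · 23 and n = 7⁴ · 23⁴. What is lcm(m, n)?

max exponent per prime: 5³ · 7⁴ · 23⁴ = 83987280125

83987280125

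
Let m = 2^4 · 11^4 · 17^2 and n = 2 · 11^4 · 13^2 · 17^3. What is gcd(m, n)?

min exponent per shared prime: 2 · 11^4 · 17^2 = 8462498

8462498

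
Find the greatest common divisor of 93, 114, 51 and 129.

gcd(93, 114): 114 = 1·93 + 21; 93 = 4·21 + 9; 21 = 2·9 + 3; 9 = 3·3 + 0 → 3
gcd(3, 51): 51 = 17·3 + 0 → 3
gcd(3, 129): 129 = 43·3 + 0 → 3

3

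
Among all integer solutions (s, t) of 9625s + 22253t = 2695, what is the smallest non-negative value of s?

Reduce mod 22253: 9625s ≡ 2695 (mod 22253). With g = gcd(9625, 22253) = 77 dividing 2695, divide through: 125s ≡ 35 (mod 289).
Since gcd(125, 289) = 1, s ≡ 35·(125)⁻¹ ≡ 139 (mod 289). Smallest non-negative: 139.

139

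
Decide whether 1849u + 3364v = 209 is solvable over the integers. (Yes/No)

Yes

gcd(1849, 3364): 3364 = 1·1849 + 1515; 1849 = 1·1515 + 334; 1515 = 4·334 + 179; 334 = 1·179 + 155; 179 = 1·155 + 24; 155 = 6·24 + 11; 24 = 2·11 + 2; 11 = 5·2 + 1; 2 = 2·1 + 0 → 1
1 divides 209, so a solution exists.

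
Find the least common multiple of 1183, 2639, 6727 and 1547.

560473459

1183 = 7 · 13²; 2639 = 7 · 13 · 29; 6727 = 7 · 31²; 1547 = 7 · 13 · 17
lcm takes max exponent of each prime: 7 · 13² · 17 · 29 · 31² = 560473459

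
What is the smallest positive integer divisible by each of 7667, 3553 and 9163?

lcm(7667, 3553) = 7667·3553/gcd = 27240851/187 = 145673
lcm(145673, 9163) = 145673·9163/gcd = 1334801699/187 = 7137977

7137977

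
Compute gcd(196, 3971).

Euclid: 3971 = 20·196 + 51; 196 = 3·51 + 43; 51 = 1·43 + 8; 43 = 5·8 + 3; 8 = 2·3 + 2; 3 = 1·2 + 1; 2 = 2·1 + 0. Last nonzero remainder: 1.

1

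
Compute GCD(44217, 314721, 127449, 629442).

44217 = 3² · 17³; 314721 = 3² · 11² · 17²; 127449 = 3² · 7² · 17²; 629442 = 2 · 3² · 11² · 17²
gcd takes min exponent of each prime: 3² · 17² = 2601

2601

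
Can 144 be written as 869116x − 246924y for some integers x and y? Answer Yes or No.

Yes

gcd(869116, 246924): 869116 = 3·246924 + 128344; 246924 = 1·128344 + 118580; 128344 = 1·118580 + 9764; 118580 = 12·9764 + 1412; 9764 = 6·1412 + 1292; 1412 = 1·1292 + 120; 1292 = 10·120 + 92; 120 = 1·92 + 28; 92 = 3·28 + 8; 28 = 3·8 + 4; 8 = 2·4 + 0 → 4
4 divides 144, so a solution exists.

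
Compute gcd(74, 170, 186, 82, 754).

gcd(74, 170): 170 = 2·74 + 22; 74 = 3·22 + 8; 22 = 2·8 + 6; 8 = 1·6 + 2; 6 = 3·2 + 0 → 2
gcd(2, 186): 186 = 93·2 + 0 → 2
gcd(2, 82): 82 = 41·2 + 0 → 2
gcd(2, 754): 754 = 377·2 + 0 → 2

2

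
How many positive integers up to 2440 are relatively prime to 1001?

Prime factors of 1001: 7, 11, 13. Count integers ≤ 2440 divisible by none of them.
By inclusion–exclusion: 2440 − ⌊2440/7⌋ − ⌊2440/11⌋ − ⌊2440/13⌋ + ⌊2440/77⌋ + ⌊2440/91⌋ + ⌊2440/143⌋ − ⌊2440/1001⌋ = 1756.

1756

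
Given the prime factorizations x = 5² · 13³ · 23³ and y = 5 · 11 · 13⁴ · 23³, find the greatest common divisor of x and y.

133654495

min exponent per shared prime: 5 · 13³ · 23³ = 133654495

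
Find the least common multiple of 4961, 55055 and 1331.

24829805

lcm(4961, 55055) = 4961·55055/gcd = 273127855/121 = 2257255
lcm(2257255, 1331) = 2257255·1331/gcd = 3004406405/121 = 24829805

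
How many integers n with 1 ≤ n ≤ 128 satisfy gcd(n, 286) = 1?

53

286 = 2·11·13. Inclusion–exclusion on these primes:
128 − ⌊128/2⌋ − ⌊128/11⌋ − ⌊128/13⌋ + ⌊128/22⌋ + ⌊128/26⌋ + ⌊128/143⌋ − ⌊128/286⌋ = 53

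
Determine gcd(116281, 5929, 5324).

121

116281 = 11² · 31²; 5929 = 7² · 11²; 5324 = 2² · 11³
gcd takes min exponent of each prime: 11² = 121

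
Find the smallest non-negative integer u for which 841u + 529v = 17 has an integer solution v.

Reduce mod 529: 841u ≡ 17 (mod 529). With g = gcd(841, 529) = 1 dividing 17, divide through: 841u ≡ 17 (mod 529).
Since gcd(841, 529) = 1, u ≡ 17·(841)⁻¹ ≡ 134 (mod 529). Smallest non-negative: 134.

134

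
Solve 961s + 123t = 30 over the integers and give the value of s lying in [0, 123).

Reduce mod 123: 961s ≡ 30 (mod 123). With g = gcd(961, 123) = 1 dividing 30, divide through: 961s ≡ 30 (mod 123).
Since gcd(961, 123) = 1, s ≡ 30·(961)⁻¹ ≡ 111 (mod 123). Smallest non-negative: 111.

111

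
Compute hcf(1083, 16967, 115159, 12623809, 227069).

361

gcd(1083, 16967): 16967 = 15·1083 + 722; 1083 = 1·722 + 361; 722 = 2·361 + 0 → 361
gcd(361, 115159): 115159 = 319·361 + 0 → 361
gcd(361, 12623809): 12623809 = 34969·361 + 0 → 361
gcd(361, 227069): 227069 = 629·361 + 0 → 361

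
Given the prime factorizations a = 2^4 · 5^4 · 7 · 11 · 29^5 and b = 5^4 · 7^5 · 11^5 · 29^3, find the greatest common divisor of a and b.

1173720625

min exponent per shared prime: 5^4 · 7 · 11 · 29^3 = 1173720625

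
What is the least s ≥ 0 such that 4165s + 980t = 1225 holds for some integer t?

1

Reduce mod 980: 4165s ≡ 1225 (mod 980). With g = gcd(4165, 980) = 245 dividing 1225, divide through: 17s ≡ 5 (mod 4).
Since gcd(17, 4) = 1, s ≡ 5·(17)⁻¹ ≡ 1 (mod 4). Smallest non-negative: 1.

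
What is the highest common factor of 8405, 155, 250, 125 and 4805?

gcd(8405, 155): 8405 = 54·155 + 35; 155 = 4·35 + 15; 35 = 2·15 + 5; 15 = 3·5 + 0 → 5
gcd(5, 250): 250 = 50·5 + 0 → 5
gcd(5, 125): 125 = 25·5 + 0 → 5
gcd(5, 4805): 4805 = 961·5 + 0 → 5

5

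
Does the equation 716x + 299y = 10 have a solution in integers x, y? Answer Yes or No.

By Bézout, 716x + 299y = 10 has integer solutions iff gcd(716, 299) | 10.
Euclid: 716 = 2·299 + 118; 299 = 2·118 + 63; 118 = 1·63 + 55; 63 = 1·55 + 8; 55 = 6·8 + 7; 8 = 1·7 + 1; 7 = 7·1 + 0. gcd = 1; 10 mod 1 = 0. Yes.

Yes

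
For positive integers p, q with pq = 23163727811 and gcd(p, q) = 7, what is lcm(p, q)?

Since gcd(p,q)·lcm(p,q) = pq, lcm = 23163727811/7 = 3309103973.

3309103973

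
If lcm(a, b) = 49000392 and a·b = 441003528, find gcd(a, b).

9

From gcd × lcm = ab: gcd = 441003528 / 49000392 = 9.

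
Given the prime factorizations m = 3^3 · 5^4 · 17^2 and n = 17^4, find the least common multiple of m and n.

max exponent per prime: 3^3 · 5^4 · 17^4 = 1409416875

1409416875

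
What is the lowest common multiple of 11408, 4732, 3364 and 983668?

lcm(11408, 4732) = 11408·4732/gcd = 53982656/4 = 13495664
lcm(13495664, 3364) = 13495664·3364/gcd = 45399413696/4 = 11349853424
lcm(11349853424, 983668) = 11349853424·983668/gcd = 11164487617879232/28 = 398731700638544

398731700638544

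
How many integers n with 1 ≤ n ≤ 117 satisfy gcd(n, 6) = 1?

6 = 2·3. Inclusion–exclusion on these primes:
117 − ⌊117/2⌋ − ⌊117/3⌋ + ⌊117/6⌋ = 39

39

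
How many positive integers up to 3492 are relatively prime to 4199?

Prime factors of 4199: 13, 17, 19. Count integers ≤ 3492 divisible by none of them.
By inclusion–exclusion: 3492 − ⌊3492/13⌋ − ⌊3492/17⌋ − ⌊3492/19⌋ + ⌊3492/221⌋ + ⌊3492/247⌋ + ⌊3492/323⌋ − ⌊3492/4199⌋ = 2875.

2875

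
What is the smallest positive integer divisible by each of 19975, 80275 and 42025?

lcm(19975, 80275) = 19975·80275/gcd = 1603493125/25 = 64139725
lcm(64139725, 42025) = 64139725·42025/gcd = 2695471943125/25 = 107818877725

107818877725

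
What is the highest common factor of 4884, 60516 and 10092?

12

gcd(4884, 60516): 60516 = 12·4884 + 1908; 4884 = 2·1908 + 1068; 1908 = 1·1068 + 840; 1068 = 1·840 + 228; 840 = 3·228 + 156; 228 = 1·156 + 72; 156 = 2·72 + 12; 72 = 6·12 + 0 → 12
gcd(12, 10092): 10092 = 841·12 + 0 → 12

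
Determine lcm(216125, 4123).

6699875

gcd first: 216125 = 52·4123 + 1729; 4123 = 2·1729 + 665; 1729 = 2·665 + 399; 665 = 1·399 + 266; 399 = 1·266 + 133; 266 = 2·133 + 0 → gcd = 133
lcm = 216125·4123/gcd = 891083375/133 = 6699875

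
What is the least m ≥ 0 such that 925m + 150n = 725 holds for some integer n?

5

Reduce mod 150: 925m ≡ 725 (mod 150). With g = gcd(925, 150) = 25 dividing 725, divide through: 37m ≡ 29 (mod 6).
Since gcd(37, 6) = 1, m ≡ 29·(37)⁻¹ ≡ 5 (mod 6). Smallest non-negative: 5.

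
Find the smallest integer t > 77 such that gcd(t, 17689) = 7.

Multiples of 7 above 77: 7·12, 7·13, … . Need the cofactor coprime to 17689/7 = 2527.
Checking s = 12, 13, … the first with gcd(s, 2527) = 1 is s = 12, giving 84.

84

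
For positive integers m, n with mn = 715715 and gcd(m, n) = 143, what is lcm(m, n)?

5005

Since gcd(m,n)·lcm(m,n) = mn, lcm = 715715/143 = 5005.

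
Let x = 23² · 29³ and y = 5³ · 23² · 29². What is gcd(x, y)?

min exponent per shared prime: 23² · 29² = 444889

444889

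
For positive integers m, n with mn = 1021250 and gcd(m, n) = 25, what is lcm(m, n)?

Since gcd(m,n)·lcm(m,n) = mn, lcm = 1021250/25 = 40850.

40850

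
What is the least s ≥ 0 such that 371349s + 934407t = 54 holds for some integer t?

57602

Euclid: 934407 = 2·371349 + 191709; 371349 = 1·191709 + 179640; 191709 = 1·179640 + 12069; 179640 = 14·12069 + 10674; 12069 = 1·10674 + 1395; 10674 = 7·1395 + 909; 1395 = 1·909 + 486; 909 = 1·486 + 423; 486 = 1·423 + 63; 423 = 6·63 + 45; 63 = 1·45 + 18; 45 = 2·18 + 9; 18 = 2·9 + 0 → gcd = 9; 54 = 9·6.
Back-substitution yields 371349·(44208) + 934407·(-17569) = 9, so one solution is s = 44208·6 = 265248, t = -17569·6 = -105414.
Solutions in s differ by 934407/9 = 103823; the one in [0, 103823) is 265248 mod 103823 = 57602.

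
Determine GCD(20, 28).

4

Euclid: 28 = 1·20 + 8; 20 = 2·8 + 4; 8 = 2·4 + 0. Last nonzero remainder: 4.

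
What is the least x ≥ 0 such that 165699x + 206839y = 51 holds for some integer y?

Reduce mod 206839: 165699x ≡ 51 (mod 206839). With g = gcd(165699, 206839) = 17 dividing 51, divide through: 9747x ≡ 3 (mod 12167).
Since gcd(9747, 12167) = 1, x ≡ 3·(9747)⁻¹ ≡ 1453 (mod 12167). Smallest non-negative: 1453.

1453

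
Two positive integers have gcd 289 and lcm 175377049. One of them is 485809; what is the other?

104329

Using pq = gcd(p,q)·lcm(p,q) = 289·175377049 = 50683967161, we get q = 50683967161/485809 = 104329.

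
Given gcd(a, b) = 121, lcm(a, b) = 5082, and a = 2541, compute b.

242

Using ab = gcd(a,b)·lcm(a,b) = 121·5082 = 614922, we get b = 614922/2541 = 242.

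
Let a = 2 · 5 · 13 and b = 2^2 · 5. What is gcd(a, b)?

10

min exponent per shared prime: 2 · 5 = 10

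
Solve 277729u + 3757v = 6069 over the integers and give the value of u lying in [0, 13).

5

Euclid: 277729 = 73·3757 + 3468; 3757 = 1·3468 + 289; 3468 = 12·289 + 0 → gcd = 289; 6069 = 289·21.
Back-substitution yields 277729·(-1) + 3757·(74) = 289, so one solution is u = -1·21 = -21, v = 74·21 = 1554.
Solutions in u differ by 3757/289 = 13; the one in [0, 13) is -21 mod 13 = 5.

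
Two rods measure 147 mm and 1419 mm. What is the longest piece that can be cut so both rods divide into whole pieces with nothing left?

Euclid: 1419 = 9·147 + 96; 147 = 1·96 + 51; 96 = 1·51 + 45; 51 = 1·45 + 6; 45 = 7·6 + 3; 6 = 2·3 + 0. Last nonzero remainder: 3.

3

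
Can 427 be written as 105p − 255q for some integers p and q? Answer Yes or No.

gcd(105, 255): 255 = 2·105 + 45; 105 = 2·45 + 15; 45 = 3·15 + 0 → 15
15 does not divide 427, so a solution does not exist.

No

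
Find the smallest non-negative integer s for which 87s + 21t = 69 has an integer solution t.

2

gcd(87, 21) = 3 (Euclid: 87 = 4·21 + 3; 21 = 7·3 + 0), and 3 | 69.
Extended Euclid: 87·(1) + 21·(-4) = 3. Scale by 23: s₀ = 23.
General solution s = s₀ + 7k; reducing mod 7 gives s = 2 (and t = -5).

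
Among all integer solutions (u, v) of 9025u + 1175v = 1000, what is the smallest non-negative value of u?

Reduce mod 1175: 9025u ≡ 1000 (mod 1175). With g = gcd(9025, 1175) = 25 dividing 1000, divide through: 361u ≡ 40 (mod 47).
Since gcd(361, 47) = 1, u ≡ 40·(361)⁻¹ ≡ 13 (mod 47). Smallest non-negative: 13.

13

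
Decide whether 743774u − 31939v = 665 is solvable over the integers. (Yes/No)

Yes

By Bézout, 743774u − 31939v = 665 has integer solutions iff gcd(743774, 31939) | 665.
Euclid: 743774 = 23·31939 + 9177; 31939 = 3·9177 + 4408; 9177 = 2·4408 + 361; 4408 = 12·361 + 76; 361 = 4·76 + 57; 76 = 1·57 + 19; 57 = 3·19 + 0. gcd = 19; 665 mod 19 = 0. Yes.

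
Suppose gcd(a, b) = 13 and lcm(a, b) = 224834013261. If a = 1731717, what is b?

1687829

a·b = gcd·lcm = 13·224834013261 = 2922842172393, so b = 2922842172393/1731717 = 1687829.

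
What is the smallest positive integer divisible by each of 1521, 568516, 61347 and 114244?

lcm(1521, 568516) = 1521·568516/gcd = 864712836/169 = 5116644
lcm(5116644, 61347) = 5116644·61347/gcd = 313890759468/507 = 619113924
lcm(619113924, 114244) = 619113924·114244/gcd = 70730051133456/676 = 104630253156

104630253156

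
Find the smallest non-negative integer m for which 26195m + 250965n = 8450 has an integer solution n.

Euclid: 250965 = 9·26195 + 15210; 26195 = 1·15210 + 10985; 15210 = 1·10985 + 4225; 10985 = 2·4225 + 2535; 4225 = 1·2535 + 1690; 2535 = 1·1690 + 845; 1690 = 2·845 + 0 → gcd = 845; 8450 = 845·10.
Back-substitution yields 26195·(115) + 250965·(-12) = 845, so one solution is m = 115·10 = 1150, n = -12·10 = -120.
Solutions in m differ by 250965/845 = 297; the one in [0, 297) is 1150 mod 297 = 259.

259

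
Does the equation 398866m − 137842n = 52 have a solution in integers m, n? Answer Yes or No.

gcd(398866, 137842): 398866 = 2·137842 + 123182; 137842 = 1·123182 + 14660; 123182 = 8·14660 + 5902; 14660 = 2·5902 + 2856; 5902 = 2·2856 + 190; 2856 = 15·190 + 6; 190 = 31·6 + 4; 6 = 1·4 + 2; 4 = 2·2 + 0 → 2
2 divides 52, so a solution exists.

Yes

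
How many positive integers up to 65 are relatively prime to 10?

26

Prime factors of 10: 2, 5. Count integers ≤ 65 divisible by none of them.
By inclusion–exclusion: 65 − ⌊65/2⌋ − ⌊65/5⌋ + ⌊65/10⌋ = 26.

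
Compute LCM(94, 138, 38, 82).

lcm(94, 138) = 94·138/gcd = 12972/2 = 6486
lcm(6486, 38) = 6486·38/gcd = 246468/2 = 123234
lcm(123234, 82) = 123234·82/gcd = 10105188/2 = 5052594

5052594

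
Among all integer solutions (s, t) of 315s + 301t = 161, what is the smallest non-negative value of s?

Euclid: 315 = 1·301 + 14; 301 = 21·14 + 7; 14 = 2·7 + 0 → gcd = 7; 161 = 7·23.
Back-substitution yields 315·(-21) + 301·(22) = 7, so one solution is s = -21·23 = -483, t = 22·23 = 506.
Solutions in s differ by 301/7 = 43; the one in [0, 43) is -483 mod 43 = 33.

33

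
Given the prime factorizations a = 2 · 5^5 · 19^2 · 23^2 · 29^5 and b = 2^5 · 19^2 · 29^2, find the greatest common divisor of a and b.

607202

min exponent per shared prime: 2 · 19^2 · 29^2 = 607202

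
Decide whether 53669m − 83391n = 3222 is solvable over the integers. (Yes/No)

By Bézout, 53669m − 83391n = 3222 has integer solutions iff gcd(53669, 83391) | 3222.
Euclid: 83391 = 1·53669 + 29722; 53669 = 1·29722 + 23947; 29722 = 1·23947 + 5775; 23947 = 4·5775 + 847; 5775 = 6·847 + 693; 847 = 1·693 + 154; 693 = 4·154 + 77; 154 = 2·77 + 0. gcd = 77; 3222 mod 77 = 65. No.

No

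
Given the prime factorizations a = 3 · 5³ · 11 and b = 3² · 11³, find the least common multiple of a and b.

1497375

max exponent per prime: 3² · 5³ · 11³ = 1497375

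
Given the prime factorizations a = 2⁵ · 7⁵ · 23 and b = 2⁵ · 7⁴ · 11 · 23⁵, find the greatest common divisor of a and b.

min exponent per shared prime: 2⁵ · 7⁴ · 23 = 1767136

1767136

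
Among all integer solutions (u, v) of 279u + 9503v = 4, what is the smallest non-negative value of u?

Euclid: 9503 = 34·279 + 17; 279 = 16·17 + 7; 17 = 2·7 + 3; 7 = 2·3 + 1; 3 = 3·1 + 0 → gcd = 1; 4 = 1·4.
Back-substitution yields 279·(2793) + 9503·(-82) = 1, so one solution is u = 2793·4 = 11172, v = -82·4 = -328.
Solutions in u differ by 9503/1 = 9503; the one in [0, 9503) is 11172 mod 9503 = 1669.

1669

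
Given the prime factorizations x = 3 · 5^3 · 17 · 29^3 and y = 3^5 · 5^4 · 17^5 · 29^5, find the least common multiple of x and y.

max exponent per prime: 3^5 · 5^4 · 17^5 · 29^5 = 4423040207514624375

4423040207514624375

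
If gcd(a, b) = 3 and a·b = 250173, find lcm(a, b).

83391

gcd·lcm = product, so lcm = 250173/3 = 83391.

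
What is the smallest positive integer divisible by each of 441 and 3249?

159201

441 = 3² · 7²; 3249 = 3² · 19²
max exponents: 3² · 7² · 19² = 159201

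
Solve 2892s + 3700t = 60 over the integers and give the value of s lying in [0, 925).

gcd(2892, 3700) = 4 (Euclid: 3700 = 1·2892 + 808; 2892 = 3·808 + 468; 808 = 1·468 + 340; 468 = 1·340 + 128; 340 = 2·128 + 84; 128 = 1·84 + 44; 84 = 1·44 + 40; 44 = 1·40 + 4; 40 = 10·4 + 0), and 4 | 60.
Extended Euclid: 2892·(87) + 3700·(-68) = 4. Scale by 15: s₀ = 1305.
General solution s = s₀ + 925k; reducing mod 925 gives s = 380 (and t = -297).

380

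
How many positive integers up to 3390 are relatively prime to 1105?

Prime factors of 1105: 5, 13, 17. Count integers ≤ 3390 divisible by none of them.
By inclusion–exclusion: 3390 − ⌊3390/5⌋ − ⌊3390/13⌋ − ⌊3390/17⌋ + ⌊3390/65⌋ + ⌊3390/85⌋ + ⌊3390/221⌋ − ⌊3390/1105⌋ = 2356.

2356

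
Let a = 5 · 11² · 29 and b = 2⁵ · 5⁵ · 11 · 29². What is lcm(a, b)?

10176100000

max exponent per prime: 2⁵ · 5⁵ · 11² · 29² = 10176100000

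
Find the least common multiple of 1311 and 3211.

221559

1311 = 3 · 19 · 23; 3211 = 13² · 19
max exponents: 3 · 13² · 19 · 23 = 221559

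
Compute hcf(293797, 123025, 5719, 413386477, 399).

gcd(293797, 123025): 293797 = 2·123025 + 47747; 123025 = 2·47747 + 27531; 47747 = 1·27531 + 20216; 27531 = 1·20216 + 7315; 20216 = 2·7315 + 5586; 7315 = 1·5586 + 1729; 5586 = 3·1729 + 399; 1729 = 4·399 + 133; 399 = 3·133 + 0 → 133
gcd(133, 5719): 5719 = 43·133 + 0 → 133
gcd(133, 413386477): 413386477 = 3108169·133 + 0 → 133
gcd(133, 399): 399 = 3·133 + 0 → 133

133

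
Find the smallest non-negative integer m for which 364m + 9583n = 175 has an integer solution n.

606

Euclid: 9583 = 26·364 + 119; 364 = 3·119 + 7; 119 = 17·7 + 0 → gcd = 7; 175 = 7·25.
Back-substitution yields 364·(79) + 9583·(-3) = 7, so one solution is m = 79·25 = 1975, n = -3·25 = -75.
Solutions in m differ by 9583/7 = 1369; the one in [0, 1369) is 1975 mod 1369 = 606.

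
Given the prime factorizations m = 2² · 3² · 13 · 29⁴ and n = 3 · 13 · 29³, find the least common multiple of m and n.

331007508

max exponent per prime: 2² · 3² · 13 · 29⁴ = 331007508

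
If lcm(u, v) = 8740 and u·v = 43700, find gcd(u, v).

gcd·lcm = product, so gcd = 43700/8740 = 5.

5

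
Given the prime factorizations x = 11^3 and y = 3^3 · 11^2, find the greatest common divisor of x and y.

min exponent per shared prime: 11^2 = 121

121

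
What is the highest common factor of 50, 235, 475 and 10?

5

gcd(50, 235): 235 = 4·50 + 35; 50 = 1·35 + 15; 35 = 2·15 + 5; 15 = 3·5 + 0 → 5
gcd(5, 475): 475 = 95·5 + 0 → 5
gcd(5, 10): 10 = 2·5 + 0 → 5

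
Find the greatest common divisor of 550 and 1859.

Euclid: 1859 = 3·550 + 209; 550 = 2·209 + 132; 209 = 1·132 + 77; 132 = 1·77 + 55; 77 = 1·55 + 22; 55 = 2·22 + 11; 22 = 2·11 + 0. Last nonzero remainder: 11.

11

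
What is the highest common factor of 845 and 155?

5

Euclid: 845 = 5·155 + 70; 155 = 2·70 + 15; 70 = 4·15 + 10; 15 = 1·10 + 5; 10 = 2·5 + 0. Last nonzero remainder: 5.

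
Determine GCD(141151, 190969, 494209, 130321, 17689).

361

141151 = 17 · 19² · 23; 190969 = 19² · 23²; 494209 = 19² · 37²; 130321 = 19⁴; 17689 = 7² · 19²
gcd takes min exponent of each prime: 19² = 361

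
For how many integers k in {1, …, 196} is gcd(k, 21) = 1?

21 = 3·7. Inclusion–exclusion on these primes:
196 − ⌊196/3⌋ − ⌊196/7⌋ + ⌊196/21⌋ = 112

112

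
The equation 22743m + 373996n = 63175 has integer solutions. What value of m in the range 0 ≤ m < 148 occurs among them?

gcd(22743, 373996) = 2527 (Euclid: 373996 = 16·22743 + 10108; 22743 = 2·10108 + 2527; 10108 = 4·2527 + 0), and 2527 | 63175.
Extended Euclid: 22743·(33) + 373996·(-2) = 2527. Scale by 25: m₀ = 825.
General solution m = m₀ + 148t; reducing mod 148 gives m = 85 (and n = -5).

85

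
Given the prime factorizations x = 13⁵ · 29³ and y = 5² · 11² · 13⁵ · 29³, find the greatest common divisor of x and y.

min exponent per shared prime: 13⁵ · 29³ = 9055464977

9055464977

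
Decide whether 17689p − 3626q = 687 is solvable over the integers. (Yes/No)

By Bézout, 17689p − 3626q = 687 has integer solutions iff gcd(17689, 3626) | 687.
Euclid: 17689 = 4·3626 + 3185; 3626 = 1·3185 + 441; 3185 = 7·441 + 98; 441 = 4·98 + 49; 98 = 2·49 + 0. gcd = 49; 687 mod 49 = 1. No.

No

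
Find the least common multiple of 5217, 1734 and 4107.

111570762

5217 = 3 · 37 · 47; 1734 = 2 · 3 · 17²; 4107 = 3 · 37²
lcm takes max exponent of each prime: 2 · 3 · 17² · 37² · 47 = 111570762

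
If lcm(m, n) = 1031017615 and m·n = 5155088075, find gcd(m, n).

5

gcd·lcm = product, so gcd = 5155088075/1031017615 = 5.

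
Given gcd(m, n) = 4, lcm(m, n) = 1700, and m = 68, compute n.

Using mn = gcd(m,n)·lcm(m,n) = 4·1700 = 6800, we get n = 6800/68 = 100.

100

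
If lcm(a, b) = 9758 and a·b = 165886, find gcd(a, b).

gcd·lcm = product, so gcd = 165886/9758 = 17.

17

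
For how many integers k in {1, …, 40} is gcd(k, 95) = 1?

95 = 5·19. Inclusion–exclusion on these primes:
40 − ⌊40/5⌋ − ⌊40/19⌋ + ⌊40/95⌋ = 30

30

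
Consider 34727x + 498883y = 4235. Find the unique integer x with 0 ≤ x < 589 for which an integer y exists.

Reduce mod 498883: 34727x ≡ 4235 (mod 498883). With g = gcd(34727, 498883) = 847 dividing 4235, divide through: 41x ≡ 5 (mod 589).
Since gcd(41, 589) = 1, x ≡ 5·(41)⁻¹ ≡ 388 (mod 589). Smallest non-negative: 388.

388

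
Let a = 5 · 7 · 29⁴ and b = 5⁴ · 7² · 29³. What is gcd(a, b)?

min exponent per shared prime: 5 · 7 · 29³ = 853615

853615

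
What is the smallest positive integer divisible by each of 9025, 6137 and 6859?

2915075

9025 = 5² · 19²; 6137 = 17 · 19²; 6859 = 19³
lcm takes max exponent of each prime: 5² · 17 · 19³ = 2915075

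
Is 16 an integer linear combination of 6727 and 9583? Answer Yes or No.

By Bézout, 6727s − 9583t = 16 has integer solutions iff gcd(6727, 9583) | 16.
Euclid: 9583 = 1·6727 + 2856; 6727 = 2·2856 + 1015; 2856 = 2·1015 + 826; 1015 = 1·826 + 189; 826 = 4·189 + 70; 189 = 2·70 + 49; 70 = 1·49 + 21; 49 = 2·21 + 7; 21 = 3·7 + 0. gcd = 7; 16 mod 7 = 2. No.

No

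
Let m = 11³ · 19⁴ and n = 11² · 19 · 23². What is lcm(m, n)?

max exponent per prime: 11³ · 19⁴ · 23² = 91758885779

91758885779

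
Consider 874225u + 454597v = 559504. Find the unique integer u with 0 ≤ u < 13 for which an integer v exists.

Euclid: 874225 = 1·454597 + 419628; 454597 = 1·419628 + 34969; 419628 = 12·34969 + 0 → gcd = 34969; 559504 = 34969·16.
Back-substitution yields 874225·(-1) + 454597·(2) = 34969, so one solution is u = -1·16 = -16, v = 2·16 = 32.
Solutions in u differ by 454597/34969 = 13; the one in [0, 13) is -16 mod 13 = 10.

10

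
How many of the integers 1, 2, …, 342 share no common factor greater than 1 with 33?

33 = 3·11. Inclusion–exclusion on these primes:
342 − ⌊342/3⌋ − ⌊342/11⌋ + ⌊342/33⌋ = 207

207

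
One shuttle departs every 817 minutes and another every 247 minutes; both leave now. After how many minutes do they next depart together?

gcd first: 817 = 3·247 + 76; 247 = 3·76 + 19; 76 = 4·19 + 0 → gcd = 19
lcm = 817·247/gcd = 201799/19 = 10621

10621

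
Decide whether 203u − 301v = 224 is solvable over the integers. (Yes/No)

By Bézout, 203u − 301v = 224 has integer solutions iff gcd(203, 301) | 224.
Euclid: 301 = 1·203 + 98; 203 = 2·98 + 7; 98 = 14·7 + 0. gcd = 7; 224 mod 7 = 0. Yes.

Yes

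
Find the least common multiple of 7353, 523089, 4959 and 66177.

lcm(7353, 523089) = 7353·523089/gcd = 3846273417/171 = 22492827
lcm(22492827, 4959) = 22492827·4959/gcd = 111541929093/171 = 652291983
lcm(652291983, 66177) = 652291983·66177/gcd = 43166726558991/7353 = 5870627847

5870627847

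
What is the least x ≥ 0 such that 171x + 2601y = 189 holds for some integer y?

Euclid: 2601 = 15·171 + 36; 171 = 4·36 + 27; 36 = 1·27 + 9; 27 = 3·9 + 0 → gcd = 9; 189 = 9·21.
Back-substitution yields 171·(-76) + 2601·(5) = 9, so one solution is x = -76·21 = -1596, y = 5·21 = 105.
Solutions in x differ by 2601/9 = 289; the one in [0, 289) is -1596 mod 289 = 138.

138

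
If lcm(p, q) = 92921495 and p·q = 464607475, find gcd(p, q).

5

gcd·lcm = product, so gcd = 464607475/92921495 = 5.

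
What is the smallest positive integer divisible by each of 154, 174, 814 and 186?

lcm(154, 174) = 154·174/gcd = 26796/2 = 13398
lcm(13398, 814) = 13398·814/gcd = 10905972/22 = 495726
lcm(495726, 186) = 495726·186/gcd = 92205036/6 = 15367506

15367506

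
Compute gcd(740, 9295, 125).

5

gcd(740, 9295): 9295 = 12·740 + 415; 740 = 1·415 + 325; 415 = 1·325 + 90; 325 = 3·90 + 55; 90 = 1·55 + 35; 55 = 1·35 + 20; 35 = 1·20 + 15; 20 = 1·15 + 5; 15 = 3·5 + 0 → 5
gcd(5, 125): 125 = 25·5 + 0 → 5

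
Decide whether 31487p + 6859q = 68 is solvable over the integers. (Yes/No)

By Bézout, 31487p + 6859q = 68 has integer solutions iff gcd(31487, 6859) | 68.
Euclid: 31487 = 4·6859 + 4051; 6859 = 1·4051 + 2808; 4051 = 1·2808 + 1243; 2808 = 2·1243 + 322; 1243 = 3·322 + 277; 322 = 1·277 + 45; 277 = 6·45 + 7; 45 = 6·7 + 3; 7 = 2·3 + 1; 3 = 3·1 + 0. gcd = 1; 68 mod 1 = 0. Yes.

Yes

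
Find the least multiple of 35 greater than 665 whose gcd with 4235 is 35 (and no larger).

700

Multiples of 35 above 665: 35·20, 35·21, … . Need the cofactor coprime to 4235/35 = 121.
Checking s = 20, 21, … the first with gcd(s, 121) = 1 is s = 20, giving 700.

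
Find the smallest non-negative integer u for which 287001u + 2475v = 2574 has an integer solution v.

24

Reduce mod 2475: 287001u ≡ 2574 (mod 2475). With g = gcd(287001, 2475) = 99 dividing 2574, divide through: 2899u ≡ 26 (mod 25).
Since gcd(2899, 25) = 1, u ≡ 26·(2899)⁻¹ ≡ 24 (mod 25). Smallest non-negative: 24.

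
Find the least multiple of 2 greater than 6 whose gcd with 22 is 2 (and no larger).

8

gcd(k, 22) = 2 forces 2 | k; write k = 2s. Then gcd(2s, 2·11) = 2·gcd(s, 11), so need gcd(s, 11) = 1.
2s > 6 gives s ≥ 4. The least s ≥ 4 coprime to 11 is 4, so k = 2·4 = 8.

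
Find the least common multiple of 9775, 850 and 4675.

215050

lcm(9775, 850) = 9775·850/gcd = 8308750/425 = 19550
lcm(19550, 4675) = 19550·4675/gcd = 91396250/425 = 215050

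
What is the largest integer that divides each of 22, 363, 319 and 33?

22 = 2 · 11; 363 = 3 · 11²; 319 = 11 · 29; 33 = 3 · 11
gcd takes min exponent of each prime: 11 = 11

11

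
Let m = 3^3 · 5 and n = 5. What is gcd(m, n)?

min exponent per shared prime: 5 = 5

5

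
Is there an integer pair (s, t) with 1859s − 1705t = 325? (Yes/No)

No

gcd(1859, 1705): 1859 = 1·1705 + 154; 1705 = 11·154 + 11; 154 = 14·11 + 0 → 11
11 does not divide 325, so a solution does not exist.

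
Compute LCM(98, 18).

882

98 = 2 · 7²; 18 = 2 · 3²
max exponents: 2 · 3² · 7² = 882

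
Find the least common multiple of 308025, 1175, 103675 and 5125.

308025 = 3² · 5² · 37²; 1175 = 5² · 47; 103675 = 5² · 11 · 13 · 29; 5125 = 5³ · 41
lcm takes max exponent of each prime: 3² · 5³ · 11 · 13 · 29 · 37² · 41 · 47 = 12307553168625

12307553168625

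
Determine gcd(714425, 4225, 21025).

gcd(714425, 4225): 714425 = 169·4225 + 400; 4225 = 10·400 + 225; 400 = 1·225 + 175; 225 = 1·175 + 50; 175 = 3·50 + 25; 50 = 2·25 + 0 → 25
gcd(25, 21025): 21025 = 841·25 + 0 → 25

25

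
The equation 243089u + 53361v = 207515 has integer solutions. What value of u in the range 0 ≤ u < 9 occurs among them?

Euclid: 243089 = 4·53361 + 29645; 53361 = 1·29645 + 23716; 29645 = 1·23716 + 5929; 23716 = 4·5929 + 0 → gcd = 5929; 207515 = 5929·35.
Back-substitution yields 243089·(2) + 53361·(-9) = 5929, so one solution is u = 2·35 = 70, v = -9·35 = -315.
Solutions in u differ by 53361/5929 = 9; the one in [0, 9) is 70 mod 9 = 7.

7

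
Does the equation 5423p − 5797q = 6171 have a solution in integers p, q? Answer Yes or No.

Yes

By Bézout, 5423p − 5797q = 6171 has integer solutions iff gcd(5423, 5797) | 6171.
Euclid: 5797 = 1·5423 + 374; 5423 = 14·374 + 187; 374 = 2·187 + 0. gcd = 187; 6171 mod 187 = 0. Yes.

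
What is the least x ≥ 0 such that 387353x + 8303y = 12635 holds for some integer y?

10

Euclid: 387353 = 46·8303 + 5415; 8303 = 1·5415 + 2888; 5415 = 1·2888 + 2527; 2888 = 1·2527 + 361; 2527 = 7·361 + 0 → gcd = 361; 12635 = 361·35.
Back-substitution yields 387353·(-3) + 8303·(140) = 361, so one solution is x = -3·35 = -105, y = 140·35 = 4900.
Solutions in x differ by 8303/361 = 23; the one in [0, 23) is -105 mod 23 = 10.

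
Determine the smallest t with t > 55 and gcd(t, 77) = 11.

66

gcd(t, 77) = 11 forces 11 | t; write t = 11s. Then gcd(11s, 11·7) = 11·gcd(s, 7), so need gcd(s, 7) = 1.
11s > 55 gives s ≥ 6. The least s ≥ 6 coprime to 7 is 6, so t = 11·6 = 66.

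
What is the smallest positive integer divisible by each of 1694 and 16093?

gcd first: 16093 = 9·1694 + 847; 1694 = 2·847 + 0 → gcd = 847
lcm = 1694·16093/gcd = 27261542/847 = 32186

32186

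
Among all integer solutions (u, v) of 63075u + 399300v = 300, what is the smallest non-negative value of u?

1532

Euclid: 399300 = 6·63075 + 20850; 63075 = 3·20850 + 525; 20850 = 39·525 + 375; 525 = 1·375 + 150; 375 = 2·150 + 75; 150 = 2·75 + 0 → gcd = 75; 300 = 75·4.
Back-substitution yields 63075·(-2279) + 399300·(360) = 75, so one solution is u = -2279·4 = -9116, v = 360·4 = 1440.
Solutions in u differ by 399300/75 = 5324; the one in [0, 5324) is -9116 mod 5324 = 1532.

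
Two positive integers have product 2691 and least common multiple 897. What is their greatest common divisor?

3

gcd·lcm = product, so gcd = 2691/897 = 3.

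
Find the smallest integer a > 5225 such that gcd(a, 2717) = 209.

gcd(a, 2717) = 209 forces 209 | a; write a = 209s. Then gcd(209s, 209·13) = 209·gcd(s, 13), so need gcd(s, 13) = 1.
209s > 5225 gives s ≥ 26. The least s ≥ 26 coprime to 13 is 27, so a = 209·27 = 5643.

5643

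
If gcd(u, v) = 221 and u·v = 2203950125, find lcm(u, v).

For any two positive integers, gcd × lcm equals their product. Hence lcm = 2203950125 / 221 = 9972625.

9972625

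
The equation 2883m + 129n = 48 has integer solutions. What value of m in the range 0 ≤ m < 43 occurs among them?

24

Euclid: 2883 = 22·129 + 45; 129 = 2·45 + 39; 45 = 1·39 + 6; 39 = 6·6 + 3; 6 = 2·3 + 0 → gcd = 3; 48 = 3·16.
Back-substitution yields 2883·(-20) + 129·(447) = 3, so one solution is m = -20·16 = -320, n = 447·16 = 7152.
Solutions in m differ by 129/3 = 43; the one in [0, 43) is -320 mod 43 = 24.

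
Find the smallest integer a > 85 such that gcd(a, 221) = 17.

gcd(a, 221) = 17 forces 17 | a; write a = 17s. Then gcd(17s, 17·13) = 17·gcd(s, 13), so need gcd(s, 13) = 1.
17s > 85 gives s ≥ 6. The least s ≥ 6 coprime to 13 is 6, so a = 17·6 = 102.

102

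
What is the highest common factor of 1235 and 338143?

247

1235 = 5 · 13 · 19
338143 = 13 · 19 · 37²
Common: 13 · 19 = 247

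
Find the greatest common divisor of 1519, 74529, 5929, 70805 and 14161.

gcd(1519, 74529): 74529 = 49·1519 + 98; 1519 = 15·98 + 49; 98 = 2·49 + 0 → 49
gcd(49, 5929): 5929 = 121·49 + 0 → 49
gcd(49, 70805): 70805 = 1445·49 + 0 → 49
gcd(49, 14161): 14161 = 289·49 + 0 → 49

49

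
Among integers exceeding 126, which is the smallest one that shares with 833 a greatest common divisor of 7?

833 = 7·119. Any t with gcd(t, 833) = 7 is a multiple of 7, say 7s, with s coprime to 119.
Need s > 126/7, so s ≥ 19. First s ≥ 19 with gcd(s, 119) = 1 is s = 19. Thus t = 7·19 = 133.

133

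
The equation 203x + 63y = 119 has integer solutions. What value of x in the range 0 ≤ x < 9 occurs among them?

Euclid: 203 = 3·63 + 14; 63 = 4·14 + 7; 14 = 2·7 + 0 → gcd = 7; 119 = 7·17.
Back-substitution yields 203·(-4) + 63·(13) = 7, so one solution is x = -4·17 = -68, y = 13·17 = 221.
Solutions in x differ by 63/7 = 9; the one in [0, 9) is -68 mod 9 = 4.

4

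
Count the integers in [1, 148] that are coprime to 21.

85

21 = 3·7. Inclusion–exclusion on these primes:
148 − ⌊148/3⌋ − ⌊148/7⌋ + ⌊148/21⌋ = 85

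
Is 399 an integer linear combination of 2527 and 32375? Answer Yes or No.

Yes

gcd(2527, 32375): 32375 = 12·2527 + 2051; 2527 = 1·2051 + 476; 2051 = 4·476 + 147; 476 = 3·147 + 35; 147 = 4·35 + 7; 35 = 5·7 + 0 → 7
7 divides 399, so a solution exists.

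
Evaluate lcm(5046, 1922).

4849206

5046 = 2 · 3 · 29²; 1922 = 2 · 31²
max exponents: 2 · 3 · 29² · 31² = 4849206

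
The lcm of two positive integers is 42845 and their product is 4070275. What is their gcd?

95

gcd·lcm = product, so gcd = 4070275/42845 = 95.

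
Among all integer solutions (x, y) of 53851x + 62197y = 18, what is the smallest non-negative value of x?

Reduce mod 62197: 53851x ≡ 18 (mod 62197). With g = gcd(53851, 62197) = 1 dividing 18, divide through: 53851x ≡ 18 (mod 62197).
Since gcd(53851, 62197) = 1, x ≡ 18·(53851)⁻¹ ≡ 46413 (mod 62197). Smallest non-negative: 46413.

46413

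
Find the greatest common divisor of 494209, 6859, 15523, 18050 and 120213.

494209 = 19² · 37²; 6859 = 19³; 15523 = 19² · 43; 18050 = 2 · 5² · 19²; 120213 = 3² · 19² · 37
gcd takes min exponent of each prime: 19² = 361

361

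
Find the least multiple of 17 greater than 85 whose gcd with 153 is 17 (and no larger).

119

Multiples of 17 above 85: 17·6, 17·7, … . Need the cofactor coprime to 153/17 = 9.
Checking s = 6, 7, … the first with gcd(s, 9) = 1 is s = 7, giving 119.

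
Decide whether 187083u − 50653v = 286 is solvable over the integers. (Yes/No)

Yes

By Bézout, 187083u − 50653v = 286 has integer solutions iff gcd(187083, 50653) | 286.
Euclid: 187083 = 3·50653 + 35124; 50653 = 1·35124 + 15529; 35124 = 2·15529 + 4066; 15529 = 3·4066 + 3331; 4066 = 1·3331 + 735; 3331 = 4·735 + 391; 735 = 1·391 + 344; 391 = 1·344 + 47; 344 = 7·47 + 15; 47 = 3·15 + 2; 15 = 7·2 + 1; 2 = 2·1 + 0. gcd = 1; 286 mod 1 = 0. Yes.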